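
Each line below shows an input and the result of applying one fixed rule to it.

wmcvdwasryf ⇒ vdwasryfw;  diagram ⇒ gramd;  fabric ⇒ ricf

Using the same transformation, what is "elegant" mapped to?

The transformation: move the first 3 characters to the end (rotate left by 3), then delete the last 2 characters.
For "elegant", step one produces "gantele"; step two turns that into "gante".

gante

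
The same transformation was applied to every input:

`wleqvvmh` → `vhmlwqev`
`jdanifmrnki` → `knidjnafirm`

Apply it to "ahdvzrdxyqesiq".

eqihavdrzxdqys

The rule is to swap each adjacent pair of characters (1↔2, 3↔4, ...), then move the last 3 characters to the front (rotate right by 3).
"ahdvzrdxyqesiq" → "havdrzxdqyseqi" → "eqihavdrzxdqys".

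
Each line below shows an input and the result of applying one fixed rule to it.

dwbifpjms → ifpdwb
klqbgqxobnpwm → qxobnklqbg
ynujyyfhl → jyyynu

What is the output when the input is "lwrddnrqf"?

ddnlwr

The pattern: delete the last 3 characters, then swap the front and back halves of the string.
Applying both steps to "lwrddnrqf": "lwrddn", then "ddnlwr".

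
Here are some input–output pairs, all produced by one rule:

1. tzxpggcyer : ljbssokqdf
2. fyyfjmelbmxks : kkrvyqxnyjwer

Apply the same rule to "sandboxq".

The transformation: shift every letter 12 places forward in the alphabet (wrapping around), then move the first character to the end.
Applying that to "sandboxq" gives "mzpnajce".

mzpnajce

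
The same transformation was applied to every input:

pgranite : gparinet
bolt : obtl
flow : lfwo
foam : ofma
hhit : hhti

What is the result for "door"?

What's happening: swap each adjacent pair of characters (1↔2, 3↔4, ...).
Applying that to "door" gives "odro".

odro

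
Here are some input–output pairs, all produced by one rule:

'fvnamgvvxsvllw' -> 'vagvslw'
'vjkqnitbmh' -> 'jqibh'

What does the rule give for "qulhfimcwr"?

The transformation: keep every other character starting from the second (positions 2nd, 4th, 6th, ...).
For "qulhfimcwr" the result is "uhicr".

uhicr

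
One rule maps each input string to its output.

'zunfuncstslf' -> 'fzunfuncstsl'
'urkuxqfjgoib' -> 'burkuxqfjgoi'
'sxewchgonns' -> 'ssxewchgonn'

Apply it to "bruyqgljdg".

gbruyqgljd

The rule is to move the last character to the front.
On "bruyqgljdg" that produces "gbruyqgljd".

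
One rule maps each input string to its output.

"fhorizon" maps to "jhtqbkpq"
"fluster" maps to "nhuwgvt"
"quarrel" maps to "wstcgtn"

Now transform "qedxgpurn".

The transformation: swap each adjacent pair of characters (1↔2, 3↔4, ...), then shift every letter 2 places forward in the alphabet (wrapping around).
For "qedxgpurn", step one produces "eqxdpgrun"; step two turns that into "gszfritwp".

gszfritwp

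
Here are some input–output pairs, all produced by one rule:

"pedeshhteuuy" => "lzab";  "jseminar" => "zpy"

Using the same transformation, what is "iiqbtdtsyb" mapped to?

The pattern: shift every letter 7 places forward in the alphabet (wrapping around), then keep one character in every 3, starting at position 2 (positions 2nd, 5th, 8th, ...).
For "iiqbtdtsyb", step one produces "ppxiakazfi"; step two turns that into "paz".

paz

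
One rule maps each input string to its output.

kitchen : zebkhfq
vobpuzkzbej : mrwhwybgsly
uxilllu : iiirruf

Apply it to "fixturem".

The rule is to move the first 3 characters to the end (rotate left by 3), then shift every letter 3 places backward in the alphabet (wrapping around).
Working it through for "fixturem": intermediate "turemfix", final "qrobjcfu".

qrobjcfu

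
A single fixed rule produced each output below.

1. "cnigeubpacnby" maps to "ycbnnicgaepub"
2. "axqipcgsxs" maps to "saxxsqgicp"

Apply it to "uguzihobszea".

auegzuszbioh

In each case the input is transformed by: reverse the string, then take characters alternately from the front and the back (1st, last, 2nd, 2nd-last, ...).
Working it through for "uguzihobszea": intermediate "aezsbohizugu", final "auegzuszbioh".
(Check on "axqipcgsxs": → "sxsgcpiqxa" → "saxxsqgicp" ✓)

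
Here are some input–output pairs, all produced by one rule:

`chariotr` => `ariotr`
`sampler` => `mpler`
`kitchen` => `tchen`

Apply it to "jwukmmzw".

ukmmzw

Each output is the input with this applied: delete the first 2 characters.
On "jwukmmzw" that produces "ukmmzw".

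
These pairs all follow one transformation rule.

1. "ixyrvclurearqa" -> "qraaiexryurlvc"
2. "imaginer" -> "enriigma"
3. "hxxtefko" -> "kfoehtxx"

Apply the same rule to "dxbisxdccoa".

Looking at the pairs, the operation is to move the last 2 characters to the front (rotate right by 2), then take characters alternately from the front and the back (1st, last, 2nd, 2nd-last, ...).
"dxbisxdccoa" → "oadxbisxdcc" → "ocacddxxbsi".

ocacddxxbsi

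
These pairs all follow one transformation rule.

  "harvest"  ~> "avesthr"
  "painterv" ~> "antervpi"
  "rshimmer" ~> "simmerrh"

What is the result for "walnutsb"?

Rule — move the first 2 characters to the end (rotate left by 2), then swap the first and last characters.
So "walnutsb" becomes "anutsbwl".

anutsbwl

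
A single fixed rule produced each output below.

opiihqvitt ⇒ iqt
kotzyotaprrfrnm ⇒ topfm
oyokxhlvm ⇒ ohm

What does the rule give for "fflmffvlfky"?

Looking at the pairs, the operation is to keep one character in every 3, starting at position 3 (positions 3rd, 6th, 9th, ...).
On "fflmffvlfky" that produces "lff".

lff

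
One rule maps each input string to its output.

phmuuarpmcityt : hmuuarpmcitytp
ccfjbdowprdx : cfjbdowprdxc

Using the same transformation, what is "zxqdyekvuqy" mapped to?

xqdyekvuqyz

What's happening: move the first character to the end.
Applying that to "zxqdyekvuqy" gives "xqdyekvuqyz".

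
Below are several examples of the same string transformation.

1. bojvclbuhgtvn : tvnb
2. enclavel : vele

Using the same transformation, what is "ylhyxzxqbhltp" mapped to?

ltpy

The pattern: move the first character to the end, then keep only the last 4 characters.
For "ylhyxzxqbhltp", step one produces "lhyxzxqbhltpy"; step two turns that into "ltpy".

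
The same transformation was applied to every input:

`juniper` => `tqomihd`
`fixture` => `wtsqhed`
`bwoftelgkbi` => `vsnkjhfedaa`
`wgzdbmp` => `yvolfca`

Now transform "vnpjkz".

The rule is to shift every letter 1 place backward in the alphabet (wrapping around), then sort the characters into reverse alphabetical order.
Working it through for "vnpjkz": intermediate "umoijy", final "yuomji".

yuomji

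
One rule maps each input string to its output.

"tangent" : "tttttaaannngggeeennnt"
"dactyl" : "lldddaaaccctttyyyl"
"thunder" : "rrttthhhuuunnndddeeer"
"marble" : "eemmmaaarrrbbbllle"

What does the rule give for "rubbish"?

What's happening: repeat every character 3 times, then move the last 2 characters to the front (rotate right by 2).
For "rubbish" the result is "hhrrruuubbbbbbiiisssh".
(Check on "dactyl": → "dddaaaccctttyyylll" → "lldddaaaccctttyyyl" ✓)

hhrrruuubbbbbbiiisssh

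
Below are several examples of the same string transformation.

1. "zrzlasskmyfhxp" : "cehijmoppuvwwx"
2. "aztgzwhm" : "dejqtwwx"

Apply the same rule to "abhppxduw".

aemmrtuxy

In each case the input is transformed by: shift every letter 3 places backward in the alphabet (wrapping around), then sort the characters into alphabetical order.
"abhppxduw" → "xyemmuart" → "aemmrtuxy".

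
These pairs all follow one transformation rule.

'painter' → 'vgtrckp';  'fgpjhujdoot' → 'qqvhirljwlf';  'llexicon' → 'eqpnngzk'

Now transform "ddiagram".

The pattern: shift every letter 2 places forward in the alphabet (wrapping around), then move the last 3 characters to the front (rotate right by 3).
On "ddiagram": the first step gives "ffkcitco", and the second then gives "tcoffkci".

tcoffkci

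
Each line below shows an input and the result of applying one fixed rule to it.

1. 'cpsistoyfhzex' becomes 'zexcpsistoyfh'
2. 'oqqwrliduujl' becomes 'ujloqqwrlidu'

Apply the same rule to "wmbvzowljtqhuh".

The rule is to move the last 3 characters to the front (rotate right by 3).
Applying that to "wmbvzowljtqhuh" gives "huhwmbvzowljtq".

huhwmbvzowljtq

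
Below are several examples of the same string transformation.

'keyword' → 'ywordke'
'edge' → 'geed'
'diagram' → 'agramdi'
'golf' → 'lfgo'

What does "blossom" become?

In each case the input is transformed by: move the first 2 characters to the end (rotate left by 2).
On "blossom" that produces "ossombl".

ossombl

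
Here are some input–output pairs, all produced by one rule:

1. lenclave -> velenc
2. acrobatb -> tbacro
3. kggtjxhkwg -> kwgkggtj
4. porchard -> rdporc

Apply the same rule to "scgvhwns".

nsscgv

What's happening: swap the front and back halves of the string, then delete the first 2 characters.
On "scgvhwns" that produces "nsscgv".
(Check on "lenclave": → "lavelenc" → "velenc" ✓)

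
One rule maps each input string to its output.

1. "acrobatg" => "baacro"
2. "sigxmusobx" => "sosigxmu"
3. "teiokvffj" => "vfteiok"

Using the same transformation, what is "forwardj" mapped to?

arforw

Each output is the input with this applied: delete the last 2 characters, then move the last 2 characters to the front (rotate right by 2).
Applying both steps to "forwardj": "forwar", then "arforw".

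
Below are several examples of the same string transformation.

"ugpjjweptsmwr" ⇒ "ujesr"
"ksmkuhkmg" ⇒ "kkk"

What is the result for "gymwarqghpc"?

The transformation: keep one character in every 3, starting at position 1 (positions 1st, 4th, 7th, ...).
"gymwarqghpc" → "gwqp".

gwqp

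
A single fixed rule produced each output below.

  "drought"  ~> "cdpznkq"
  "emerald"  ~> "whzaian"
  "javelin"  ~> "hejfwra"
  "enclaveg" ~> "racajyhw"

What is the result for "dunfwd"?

Rule — shift every letter 4 places backward in the alphabet (wrapping around), then move the last 3 characters to the front (rotate right by 3).
"dunfwd" → "zqjbsz" → "bszzqj".

bszzqj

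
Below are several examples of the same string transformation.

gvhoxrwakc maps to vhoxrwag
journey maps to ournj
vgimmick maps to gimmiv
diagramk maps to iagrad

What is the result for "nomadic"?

omadn

What's happening: delete the last 2 characters, then move the first character to the end.
Applying that to "nomadic" gives "omadn".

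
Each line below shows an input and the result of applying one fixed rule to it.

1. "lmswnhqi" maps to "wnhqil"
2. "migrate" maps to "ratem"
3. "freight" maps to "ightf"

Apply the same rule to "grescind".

scindg

In each case the input is transformed by: move the first 3 characters to the end (rotate left by 3), then delete the last 2 characters.
For "grescind" the result is "scindg".
(Check on "lmswnhqi": → "wnhqilms" → "wnhqil" ✓)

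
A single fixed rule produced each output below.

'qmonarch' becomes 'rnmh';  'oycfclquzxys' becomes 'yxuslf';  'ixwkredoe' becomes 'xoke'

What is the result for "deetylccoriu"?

utrlec

The transformation: keep every other character starting from the second (positions 2nd, 4th, 6th, ...), then sort the characters into reverse alphabetical order.
Working it through for "deetylccoriu": intermediate "etlcru", final "utrlec".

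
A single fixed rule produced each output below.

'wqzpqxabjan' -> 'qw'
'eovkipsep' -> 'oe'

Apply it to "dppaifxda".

Each output is the input with this applied: swap each adjacent pair of characters (1↔2, 3↔4, ...), then keep only the first 2 characters.
"dppaifxda" → "pdapfidxa" → "pd".

pd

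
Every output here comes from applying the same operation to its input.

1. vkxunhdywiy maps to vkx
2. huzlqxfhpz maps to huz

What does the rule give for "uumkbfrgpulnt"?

uum

Each output is the input with this applied: keep only the first 3 characters.
Applying that to "uumkbfrgpulnt" gives "uum".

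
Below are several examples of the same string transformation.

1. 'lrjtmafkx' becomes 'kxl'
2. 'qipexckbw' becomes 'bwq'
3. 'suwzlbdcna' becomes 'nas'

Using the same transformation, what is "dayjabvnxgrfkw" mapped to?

kwd

The pattern: move the first character to the end, then keep only the last 3 characters.
Working it through for "dayjabvnxgrfkw": intermediate "ayjabvnxgrfkwd", final "kwd".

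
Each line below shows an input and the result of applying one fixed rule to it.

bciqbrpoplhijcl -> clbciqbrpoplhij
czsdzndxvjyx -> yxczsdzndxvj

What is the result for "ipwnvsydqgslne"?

The pattern: move the last 2 characters to the front (rotate right by 2).
Applying that to "ipwnvsydqgslne" gives "neipwnvsydqgsl".

neipwnvsydqgsl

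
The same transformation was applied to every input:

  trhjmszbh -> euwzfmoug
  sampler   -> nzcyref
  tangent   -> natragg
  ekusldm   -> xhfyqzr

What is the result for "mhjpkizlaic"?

The rule is to move the first character to the end, then shift every letter 13 places forward in the alphabet (wrapping around) — i.e. ROT13.
Applying both steps to "mhjpkizlaic": "hjpkizlaicm", then "uwcxvmynvpz".

uwcxvmynvpz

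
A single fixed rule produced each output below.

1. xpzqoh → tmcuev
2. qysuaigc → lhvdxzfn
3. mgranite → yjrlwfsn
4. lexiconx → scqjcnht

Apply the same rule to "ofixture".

Looking at the pairs, the operation is to move the last 2 characters to the front (rotate right by 2), then shift every letter 5 places forward in the alphabet (wrapping around).
"ofixture" → "reofixtu" → "wjtkncyz".

wjtkncyz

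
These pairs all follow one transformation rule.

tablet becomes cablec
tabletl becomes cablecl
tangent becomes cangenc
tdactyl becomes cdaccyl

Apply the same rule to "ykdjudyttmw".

ykdjudyccmw

Rule — replace every "t" with "c".
For "ykdjudyttmw" the result is "ykdjudyccmw".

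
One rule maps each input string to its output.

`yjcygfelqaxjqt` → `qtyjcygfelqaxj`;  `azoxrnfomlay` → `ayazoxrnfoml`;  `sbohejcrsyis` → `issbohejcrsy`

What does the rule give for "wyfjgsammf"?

mfwyfjgsam

In each case the input is transformed by: move the last 2 characters to the front (rotate right by 2).
Applying that to "wyfjgsammf" gives "mfwyfjgsam".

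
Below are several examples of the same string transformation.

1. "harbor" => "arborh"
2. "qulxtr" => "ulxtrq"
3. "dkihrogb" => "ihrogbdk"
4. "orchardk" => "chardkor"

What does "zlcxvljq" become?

cxvljqzl

Looking at the pairs, the operation is to swap the front and back halves of the string, then move the last 2 characters to the front (rotate right by 2).
For "zlcxvljq" the result is "cxvljqzl".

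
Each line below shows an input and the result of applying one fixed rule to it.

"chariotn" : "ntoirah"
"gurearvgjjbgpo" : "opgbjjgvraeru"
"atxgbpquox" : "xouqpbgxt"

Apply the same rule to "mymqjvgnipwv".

Looking at the pairs, the operation is to reverse the string, then delete the last character.
So "mymqjvgnipwv" becomes "vwpingvjqmy".

vwpingvjqmy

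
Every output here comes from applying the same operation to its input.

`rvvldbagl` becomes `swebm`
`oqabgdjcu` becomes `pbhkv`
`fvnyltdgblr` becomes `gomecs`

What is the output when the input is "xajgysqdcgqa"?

The pattern: shift every letter 1 place forward in the alphabet (wrapping around), then keep every other character starting from the first (positions 1st, 3rd, 5th, ...).
Working it through for "xajgysqdcgqa": intermediate "ybkhztredhrb", final "ykzrdr".

ykzrdr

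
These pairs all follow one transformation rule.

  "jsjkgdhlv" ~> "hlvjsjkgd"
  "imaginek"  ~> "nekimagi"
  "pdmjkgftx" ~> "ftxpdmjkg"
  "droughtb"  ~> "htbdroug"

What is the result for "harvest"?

The pattern: move the last 3 characters to the front (rotate right by 3).
Doing the same to "harvest": "estharv".

estharv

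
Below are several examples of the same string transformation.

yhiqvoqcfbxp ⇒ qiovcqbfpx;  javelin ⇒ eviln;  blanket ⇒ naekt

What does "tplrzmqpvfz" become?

In each case the input is transformed by: delete the first 2 characters, then swap each adjacent pair of characters (1↔2, 3↔4, ...).
Applying both steps to "tplrzmqpvfz": "lrzmqpvfz", then "rlmzpqfvz".

rlmzpqfvz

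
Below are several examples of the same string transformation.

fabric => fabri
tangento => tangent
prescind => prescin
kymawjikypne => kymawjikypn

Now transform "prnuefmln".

The pattern: delete the last character.
On "prnuefmln" that produces "prnuefml".

prnuefml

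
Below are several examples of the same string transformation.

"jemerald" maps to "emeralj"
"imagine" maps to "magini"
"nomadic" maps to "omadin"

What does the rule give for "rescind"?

What's happening: swap the first and last characters, then delete the first character.
Applying that to "rescind" gives "escinr".

escinr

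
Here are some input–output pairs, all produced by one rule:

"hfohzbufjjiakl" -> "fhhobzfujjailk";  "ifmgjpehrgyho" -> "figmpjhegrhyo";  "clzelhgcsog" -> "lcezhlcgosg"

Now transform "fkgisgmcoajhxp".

kfiggscmaohjpx

The transformation: swap each adjacent pair of characters (1↔2, 3↔4, ...).
On "fkgisgmcoajhxp" that produces "kfiggscmaohjpx".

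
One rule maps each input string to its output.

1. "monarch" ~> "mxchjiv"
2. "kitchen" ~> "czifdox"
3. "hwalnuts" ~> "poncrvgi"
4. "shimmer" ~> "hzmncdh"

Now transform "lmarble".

wgzghvm

Each output is the input with this applied: move the last 3 characters to the front (rotate right by 3), then shift every letter 5 places backward in the alphabet (wrapping around).
Working it through for "lmarble": intermediate "blelmar", final "wgzghvm".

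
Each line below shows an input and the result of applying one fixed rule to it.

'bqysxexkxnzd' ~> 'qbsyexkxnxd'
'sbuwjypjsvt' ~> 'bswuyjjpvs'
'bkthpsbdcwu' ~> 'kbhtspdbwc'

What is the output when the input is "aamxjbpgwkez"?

aaxmbjgpkwz

The rule is to swap each adjacent pair of characters (1↔2, 3↔4, ...), then delete the last character.
Applying both steps to "aamxjbpgwkez": "aaxmbjgpkwze", then "aaxmbjgpkwz".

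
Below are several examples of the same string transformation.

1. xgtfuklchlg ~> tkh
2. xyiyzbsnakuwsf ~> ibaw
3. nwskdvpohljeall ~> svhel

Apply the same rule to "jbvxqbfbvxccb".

The rule is to keep one character in every 3, starting at position 3 (positions 3rd, 6th, 9th, ...).
Applying that to "jbvxqbfbvxccb" gives "vbvc".

vbvc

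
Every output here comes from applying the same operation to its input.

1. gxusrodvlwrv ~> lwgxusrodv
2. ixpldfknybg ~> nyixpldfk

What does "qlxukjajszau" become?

Looking at the pairs, the operation is to delete the last 2 characters, then move the last 2 characters to the front (rotate right by 2).
"qlxukjajszau" → "qlxukjajsz" → "szqlxukjaj".

szqlxukjaj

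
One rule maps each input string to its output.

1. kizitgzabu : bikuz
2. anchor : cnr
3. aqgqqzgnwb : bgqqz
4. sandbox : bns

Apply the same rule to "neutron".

What's happening: sort the characters into alphabetical order, then keep every other character starting from the second (positions 2nd, 4th, 6th, ...).
Working it through for "neutron": intermediate "ennortu", final "not".

not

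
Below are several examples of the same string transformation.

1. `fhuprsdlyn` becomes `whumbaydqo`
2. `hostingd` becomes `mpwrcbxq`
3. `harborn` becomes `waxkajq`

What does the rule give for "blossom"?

The transformation: reverse the string, then shift every letter 9 places forward in the alphabet (wrapping around).
Working it through for "blossom": intermediate "mossolb", final "vxbbxuk".

vxbbxuk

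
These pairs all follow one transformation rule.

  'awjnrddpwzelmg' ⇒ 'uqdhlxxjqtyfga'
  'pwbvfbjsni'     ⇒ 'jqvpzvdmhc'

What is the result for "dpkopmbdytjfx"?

xjeijgvxsndzr

Each output is the input with this applied: shift every letter 6 places backward in the alphabet (wrapping around).
Doing the same to "dpkopmbdytjfx": "xjeijgvxsndzr".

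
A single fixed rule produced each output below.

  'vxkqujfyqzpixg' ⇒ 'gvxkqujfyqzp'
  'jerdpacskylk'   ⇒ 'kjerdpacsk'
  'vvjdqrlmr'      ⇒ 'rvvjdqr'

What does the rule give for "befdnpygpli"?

ibefdnpyg

What's happening: move the last character to the front, then delete the last 2 characters.
Applying both steps to "befdnpygpli": "ibefdnpygpl", then "ibefdnpyg".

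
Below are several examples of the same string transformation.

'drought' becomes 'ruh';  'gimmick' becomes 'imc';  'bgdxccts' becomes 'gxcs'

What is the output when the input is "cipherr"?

The rule is to keep every other character starting from the second (positions 2nd, 4th, 6th, ...).
"cipherr" → "ihr".

ihr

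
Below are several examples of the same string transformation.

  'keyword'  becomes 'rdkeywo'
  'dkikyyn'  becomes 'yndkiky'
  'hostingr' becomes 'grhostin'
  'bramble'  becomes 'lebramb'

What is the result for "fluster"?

The rule is to move the last 2 characters to the front (rotate right by 2).
Applying that to "fluster" gives "erflust".

erflust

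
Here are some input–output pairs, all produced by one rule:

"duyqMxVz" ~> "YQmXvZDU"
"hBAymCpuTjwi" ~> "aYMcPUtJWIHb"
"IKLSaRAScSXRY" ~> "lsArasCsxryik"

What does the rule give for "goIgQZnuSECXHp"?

The transformation: flip the case of every letter, then move the first 2 characters to the end (rotate left by 2).
"goIgQZnuSECXHp" → "iGqzNUsecxhPGO".

iGqzNUsecxhPGO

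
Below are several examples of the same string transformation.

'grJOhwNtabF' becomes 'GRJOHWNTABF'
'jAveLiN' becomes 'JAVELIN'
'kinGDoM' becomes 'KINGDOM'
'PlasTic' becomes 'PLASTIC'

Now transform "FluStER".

Looking at the pairs, the operation is to convert every letter to uppercase.
So "FluStER" becomes "FLUSTER".

FLUSTER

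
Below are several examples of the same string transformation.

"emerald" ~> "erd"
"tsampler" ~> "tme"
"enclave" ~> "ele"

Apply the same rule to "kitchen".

The rule is to keep one character in every 3, starting at position 1 (positions 1st, 4th, 7th, ...).
So "kitchen" becomes "kcn".

kcn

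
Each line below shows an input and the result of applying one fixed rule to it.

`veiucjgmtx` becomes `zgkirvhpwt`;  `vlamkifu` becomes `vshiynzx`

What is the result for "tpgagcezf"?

rmsgctntp

Looking at the pairs, the operation is to shift every letter 13 places forward in the alphabet (wrapping around) — i.e. ROT13, then move the last 3 characters to the front (rotate right by 3).
Starting from "tpgagcezf": after the first operation, "gctntprms"; after the second, "rmsgctntp".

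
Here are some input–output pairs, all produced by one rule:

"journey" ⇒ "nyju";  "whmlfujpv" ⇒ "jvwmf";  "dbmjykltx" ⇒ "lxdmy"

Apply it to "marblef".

lfmr

The rule is to keep every other character starting from the first (positions 1st, 3rd, 5th, ...), then move the last 2 characters to the front (rotate right by 2).
Applying both steps to "marblef": "mrlf", then "lfmr".
(Check on "whmlfujpv": → "wmfjv" → "jvwmf" ✓)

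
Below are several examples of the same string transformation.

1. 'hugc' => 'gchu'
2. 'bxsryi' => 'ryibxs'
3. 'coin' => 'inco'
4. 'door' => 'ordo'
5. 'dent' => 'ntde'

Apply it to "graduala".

The rule is to swap the front and back halves of the string.
"graduala" → "ualagrad".

ualagrad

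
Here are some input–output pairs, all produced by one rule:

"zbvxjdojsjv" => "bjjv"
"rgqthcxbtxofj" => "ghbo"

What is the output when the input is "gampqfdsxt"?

Looking at the pairs, the operation is to keep one character in every 3, starting at position 2 (positions 2nd, 5th, 8th, ...).
Doing the same to "gampqfdsxt": "aqs".

aqs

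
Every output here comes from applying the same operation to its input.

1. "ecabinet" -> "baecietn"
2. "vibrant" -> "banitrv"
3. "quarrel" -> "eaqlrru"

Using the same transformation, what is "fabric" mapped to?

bafcri

The pattern: sort the characters into alphabetical order, then swap each adjacent pair of characters (1↔2, 3↔4, ...).
Applying both steps to "fabric": "abcfir", then "bafcri".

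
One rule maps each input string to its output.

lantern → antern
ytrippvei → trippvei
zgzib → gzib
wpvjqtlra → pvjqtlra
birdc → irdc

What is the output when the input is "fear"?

Each output is the input with this applied: delete the first character.
So "fear" becomes "ear".

ear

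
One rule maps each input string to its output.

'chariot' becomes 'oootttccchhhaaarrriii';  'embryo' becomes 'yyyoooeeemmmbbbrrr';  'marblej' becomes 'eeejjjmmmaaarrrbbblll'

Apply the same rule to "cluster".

In each case the input is transformed by: move the last 2 characters to the front (rotate right by 2), then repeat every character 3 times.
Applying both steps to "cluster": "erclust", then "eeerrrcccllluuusssttt".

eeerrrcccllluuusssttt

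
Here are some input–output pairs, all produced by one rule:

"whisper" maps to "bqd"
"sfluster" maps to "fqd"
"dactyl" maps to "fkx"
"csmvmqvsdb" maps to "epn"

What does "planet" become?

The rule is to shift every letter 12 places forward in the alphabet (wrapping around), then keep only the last 3 characters.
Working it through for "planet": intermediate "bxmzqf", final "zqf".

zqf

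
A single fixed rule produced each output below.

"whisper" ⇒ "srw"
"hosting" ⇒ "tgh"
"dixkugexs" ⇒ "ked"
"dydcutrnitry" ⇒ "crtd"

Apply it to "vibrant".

The transformation: keep one character in every 3, starting at position 1 (positions 1st, 4th, 7th, ...), then move the first character to the end.
"vibrant" → "vrt" → "rtv".
(Check on "dydcutrnitry": → "dcrt" → "crtd" ✓)

rtv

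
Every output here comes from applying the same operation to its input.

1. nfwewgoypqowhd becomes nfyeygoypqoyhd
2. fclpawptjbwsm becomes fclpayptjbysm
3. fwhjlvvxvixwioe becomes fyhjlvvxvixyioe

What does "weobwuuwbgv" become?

yeobyuuybgv

Rule — replace every "w" with "y".
On "weobwuuwbgv" that produces "yeobyuuybgv".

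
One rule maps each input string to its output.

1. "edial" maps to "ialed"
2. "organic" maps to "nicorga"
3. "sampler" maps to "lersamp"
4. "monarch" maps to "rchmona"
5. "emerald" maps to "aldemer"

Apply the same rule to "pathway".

waypath

Looking at the pairs, the operation is to move the last 3 characters to the front (rotate right by 3).
For "pathway" the result is "waypath".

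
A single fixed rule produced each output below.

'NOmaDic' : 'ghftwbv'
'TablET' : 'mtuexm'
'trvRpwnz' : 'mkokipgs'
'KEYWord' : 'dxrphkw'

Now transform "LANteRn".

etgmxkg

The pattern: shift every letter 7 places backward in the alphabet (wrapping around), then convert every letter to lowercase.
On "LANteRn": the first step gives "ETGmxKg", and the second then gives "etgmxkg".
(Check on "TablET": → "MtueXM" → "mtuexm" ✓)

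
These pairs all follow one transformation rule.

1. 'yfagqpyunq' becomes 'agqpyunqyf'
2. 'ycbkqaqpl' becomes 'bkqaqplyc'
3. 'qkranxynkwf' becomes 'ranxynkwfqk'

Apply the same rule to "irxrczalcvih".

Looking at the pairs, the operation is to move the first 2 characters to the end (rotate left by 2).
For "irxrczalcvih" the result is "xrczalcvihir".

xrczalcvihir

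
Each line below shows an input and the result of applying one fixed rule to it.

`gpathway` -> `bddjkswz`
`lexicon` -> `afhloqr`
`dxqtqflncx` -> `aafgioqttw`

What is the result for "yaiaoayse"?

What's happening: shift every letter 3 places forward in the alphabet (wrapping around), then sort the characters into alphabetical order.
"yaiaoayse" → "bdldrdbvh" → "bbdddhlrv".
(Check on "lexicon": → "ohalfrq" → "afhloqr" ✓)

bbdddhlrv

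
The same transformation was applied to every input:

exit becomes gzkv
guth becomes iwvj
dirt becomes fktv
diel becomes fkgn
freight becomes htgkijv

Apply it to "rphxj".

Rule — shift every letter 2 places forward in the alphabet (wrapping around).
So "rphxj" becomes "trjzl".

trjzl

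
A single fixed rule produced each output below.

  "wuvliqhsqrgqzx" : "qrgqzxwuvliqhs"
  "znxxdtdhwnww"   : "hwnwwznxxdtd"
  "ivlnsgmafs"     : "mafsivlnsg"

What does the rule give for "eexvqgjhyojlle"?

yojlleeexvqgjh

The pattern: swap the front and back halves of the string, then move the first character to the end.
For "eexvqgjhyojlle", step one produces "hyojlleeexvqgj"; step two turns that into "yojlleeexvqgjh".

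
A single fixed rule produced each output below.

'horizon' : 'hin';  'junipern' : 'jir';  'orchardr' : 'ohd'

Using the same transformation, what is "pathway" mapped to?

phy

Rule — keep one character in every 3, starting at position 1 (positions 1st, 4th, 7th, ...).
So "pathway" becomes "phy".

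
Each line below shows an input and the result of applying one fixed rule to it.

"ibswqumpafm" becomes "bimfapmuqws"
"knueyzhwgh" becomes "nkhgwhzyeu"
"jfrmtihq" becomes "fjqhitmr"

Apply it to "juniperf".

ujfrepin

The pattern: move the first 2 characters to the end (rotate left by 2), then reverse the string.
"juniperf" → "niperfju" → "ujfrepin".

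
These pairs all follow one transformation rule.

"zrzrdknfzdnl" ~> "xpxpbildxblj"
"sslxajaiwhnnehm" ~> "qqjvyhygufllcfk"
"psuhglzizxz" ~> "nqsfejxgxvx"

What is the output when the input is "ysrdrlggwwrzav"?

wqpbpjeeuupxyt

The transformation: shift every letter 2 places backward in the alphabet (wrapping around).
For "ysrdrlggwwrzav" the result is "wqpbpjeeuupxyt".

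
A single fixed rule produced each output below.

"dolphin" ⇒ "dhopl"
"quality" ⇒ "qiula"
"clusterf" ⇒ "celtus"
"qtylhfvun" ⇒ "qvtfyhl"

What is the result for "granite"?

Looking at the pairs, the operation is to delete the last 2 characters, then take characters alternately from the front and the back (1st, last, 2nd, 2nd-last, ...).
For "granite", step one produces "grani"; step two turns that into "girna".

girna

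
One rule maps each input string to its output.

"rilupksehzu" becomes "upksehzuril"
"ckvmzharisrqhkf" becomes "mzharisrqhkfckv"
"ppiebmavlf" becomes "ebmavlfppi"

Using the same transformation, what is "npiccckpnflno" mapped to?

ccckpnflnonpi

In each case the input is transformed by: move the first 3 characters to the end (rotate left by 3).
"npiccckpnflno" → "ccckpnflnonpi".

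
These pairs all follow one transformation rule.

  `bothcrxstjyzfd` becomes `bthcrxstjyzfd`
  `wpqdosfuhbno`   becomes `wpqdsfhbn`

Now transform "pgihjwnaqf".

What's happening: remove every vowel.
Doing the same to "pgihjwnaqf": "pghjwnqf".

pghjwnqf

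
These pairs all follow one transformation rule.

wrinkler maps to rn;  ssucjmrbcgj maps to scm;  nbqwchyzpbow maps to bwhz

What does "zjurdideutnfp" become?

The pattern: keep every other character starting from the second (positions 2nd, 4th, 6th, ...), then delete the last 2 characters.
Starting from "zjurdideutnfp": after the first operation, "jrietf"; after the second, "jrie".

jrie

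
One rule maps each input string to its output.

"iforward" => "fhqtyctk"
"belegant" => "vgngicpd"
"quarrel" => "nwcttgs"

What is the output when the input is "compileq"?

sqorknge

Looking at the pairs, the operation is to shift every letter 2 places forward in the alphabet (wrapping around), then swap the first and last characters.
Applying both steps to "compileq": "eqorkngs", then "sqorknge".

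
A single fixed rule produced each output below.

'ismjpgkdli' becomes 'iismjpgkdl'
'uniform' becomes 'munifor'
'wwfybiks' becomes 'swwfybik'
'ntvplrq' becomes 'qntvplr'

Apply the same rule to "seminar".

Rule — move the last character to the front.
Doing the same to "seminar": "rsemina".

rsemina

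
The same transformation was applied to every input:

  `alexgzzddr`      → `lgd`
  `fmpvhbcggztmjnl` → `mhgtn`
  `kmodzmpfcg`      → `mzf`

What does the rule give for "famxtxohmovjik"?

athvk

The rule is to keep one character in every 3, starting at position 2 (positions 2nd, 5th, 8th, ...).
On "famxtxohmovjik" that produces "athvk".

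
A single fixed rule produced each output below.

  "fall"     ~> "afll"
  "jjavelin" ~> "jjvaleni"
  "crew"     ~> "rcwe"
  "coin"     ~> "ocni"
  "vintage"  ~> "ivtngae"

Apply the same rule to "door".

The transformation: swap each adjacent pair of characters (1↔2, 3↔4, ...).
For "door" the result is "odro".

odro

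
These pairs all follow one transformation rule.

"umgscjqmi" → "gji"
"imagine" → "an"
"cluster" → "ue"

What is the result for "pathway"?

ta

The transformation: keep one character in every 3, starting at position 3 (positions 3rd, 6th, 9th, ...).
On "pathway" that produces "ta".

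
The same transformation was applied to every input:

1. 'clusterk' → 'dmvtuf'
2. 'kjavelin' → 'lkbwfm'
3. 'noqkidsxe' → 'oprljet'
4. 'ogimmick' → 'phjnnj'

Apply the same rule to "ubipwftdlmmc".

The rule is to shift every letter 1 place forward in the alphabet (wrapping around), then delete the last 2 characters.
Starting from "ubipwftdlmmc": after the first operation, "vcjqxguemnnd"; after the second, "vcjqxguemn".

vcjqxguemn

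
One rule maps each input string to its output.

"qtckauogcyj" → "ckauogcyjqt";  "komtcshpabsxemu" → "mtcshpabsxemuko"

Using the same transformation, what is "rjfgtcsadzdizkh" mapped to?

fgtcsadzdizkhrj

What's happening: move the first 2 characters to the end (rotate left by 2).
On "rjfgtcsadzdizkh" that produces "fgtcsadzdizkhrj".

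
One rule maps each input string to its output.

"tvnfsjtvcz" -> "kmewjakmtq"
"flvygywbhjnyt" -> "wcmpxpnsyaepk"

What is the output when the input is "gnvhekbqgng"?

xemyvbshxex

Rule — shift every letter 9 places backward in the alphabet (wrapping around).
On "gnvhekbqgng" that produces "xemyvbshxex".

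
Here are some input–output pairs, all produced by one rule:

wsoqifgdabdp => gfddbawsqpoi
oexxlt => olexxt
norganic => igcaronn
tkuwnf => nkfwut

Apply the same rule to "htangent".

The transformation: sort the characters into reverse alphabetical order, then swap the front and back halves of the string.
For "htangent", step one produces "ttnnhgea"; step two turns that into "hgeattnn".

hgeattnn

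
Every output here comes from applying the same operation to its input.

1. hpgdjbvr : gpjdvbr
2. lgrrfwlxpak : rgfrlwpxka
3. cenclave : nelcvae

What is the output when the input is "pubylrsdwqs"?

In each case the input is transformed by: delete the first character, then swap each adjacent pair of characters (1↔2, 3↔4, ...).
Working it through for "pubylrsdwqs": intermediate "ubylrsdwqs", final "bulysrwdsq".

bulysrwdsq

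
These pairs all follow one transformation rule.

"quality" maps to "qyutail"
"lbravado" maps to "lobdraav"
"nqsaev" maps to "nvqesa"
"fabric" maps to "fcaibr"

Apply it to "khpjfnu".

kuhnpfj

Looking at the pairs, the operation is to take characters alternately from the front and the back (1st, last, 2nd, 2nd-last, ...).
So "khpjfnu" becomes "kuhnpfj".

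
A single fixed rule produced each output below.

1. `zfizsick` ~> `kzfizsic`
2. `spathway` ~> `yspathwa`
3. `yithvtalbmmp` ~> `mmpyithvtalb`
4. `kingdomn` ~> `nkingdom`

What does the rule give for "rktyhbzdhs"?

The transformation: swap the front and back halves of the string, then move the first 3 characters to the end (rotate left by 3).
Working it through for "rktyhbzdhs": intermediate "bzdhsrktyh", final "hsrktyhbzd".

hsrktyhbzd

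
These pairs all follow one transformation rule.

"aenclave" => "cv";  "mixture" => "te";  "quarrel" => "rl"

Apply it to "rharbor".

rr

Looking at the pairs, the operation is to move the first character to the end, then keep one character in every 3, starting at position 3 (positions 3rd, 6th, 9th, ...).
For "rharbor", step one produces "harborr"; step two turns that into "rr".
(Check on "aenclave": → "enclavea" → "cv" ✓)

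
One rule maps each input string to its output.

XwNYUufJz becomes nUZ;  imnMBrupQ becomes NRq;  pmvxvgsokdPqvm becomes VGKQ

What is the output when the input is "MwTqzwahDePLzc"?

The rule is to flip the case of every letter, then keep one character in every 3, starting at position 3 (positions 3rd, 6th, 9th, ...).
On "MwTqzwahDePLzc" that produces "tWdl".

tWdl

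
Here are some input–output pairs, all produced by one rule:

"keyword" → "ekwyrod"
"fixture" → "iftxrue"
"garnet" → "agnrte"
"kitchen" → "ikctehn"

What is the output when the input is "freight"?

rfiehgt

The rule is to swap each adjacent pair of characters (1↔2, 3↔4, ...).
So "freight" becomes "rfiehgt".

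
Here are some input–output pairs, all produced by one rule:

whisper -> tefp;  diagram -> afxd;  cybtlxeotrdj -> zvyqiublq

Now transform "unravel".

rkox

Each output is the input with this applied: delete the last 3 characters, then shift every letter 3 places backward in the alphabet (wrapping around).
On "unravel": the first step gives "unra", and the second then gives "rkox".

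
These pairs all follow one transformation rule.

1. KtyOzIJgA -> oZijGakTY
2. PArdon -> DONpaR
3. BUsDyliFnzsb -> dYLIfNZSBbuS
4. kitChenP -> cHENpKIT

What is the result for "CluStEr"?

sTeRcLU

Looking at the pairs, the operation is to flip the case of every letter, then move the first 3 characters to the end (rotate left by 3).
On "CluStEr": the first step gives "cLUsTeR", and the second then gives "sTeRcLU".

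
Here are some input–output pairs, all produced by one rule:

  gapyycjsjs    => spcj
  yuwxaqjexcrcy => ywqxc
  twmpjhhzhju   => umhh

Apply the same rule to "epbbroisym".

mboy

The transformation: move the last character to the front, then keep one character in every 3, starting at position 1 (positions 1st, 4th, 7th, ...).
Starting from "epbbroisym": after the first operation, "mepbbroisy"; after the second, "mboy".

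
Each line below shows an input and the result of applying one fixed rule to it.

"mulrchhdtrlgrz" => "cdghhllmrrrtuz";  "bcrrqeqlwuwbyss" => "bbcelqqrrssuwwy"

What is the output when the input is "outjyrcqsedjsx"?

cdejjoqrsstuxy

The rule is to sort the characters into alphabetical order.
For "outjyrcqsedjsx" the result is "cdejjoqrsstuxy".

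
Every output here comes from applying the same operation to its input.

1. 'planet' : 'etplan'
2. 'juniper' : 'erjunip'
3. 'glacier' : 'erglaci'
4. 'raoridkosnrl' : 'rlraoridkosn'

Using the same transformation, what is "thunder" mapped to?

erthund

The rule is to move the last 2 characters to the front (rotate right by 2).
So "thunder" becomes "erthund".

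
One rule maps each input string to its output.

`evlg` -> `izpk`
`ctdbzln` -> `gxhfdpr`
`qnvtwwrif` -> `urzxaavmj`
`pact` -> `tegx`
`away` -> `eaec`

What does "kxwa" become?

What's happening: shift every letter 4 places forward in the alphabet (wrapping around).
On "kxwa" that produces "obae".

obae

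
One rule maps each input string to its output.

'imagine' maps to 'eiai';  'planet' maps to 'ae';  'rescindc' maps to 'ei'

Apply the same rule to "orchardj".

oa

The rule is to move the last character to the front, then keep only the vowels.
Working it through for "orchardj": intermediate "jorchard", final "oa".
(Check on "rescindc": → "crescind" → "ei" ✓)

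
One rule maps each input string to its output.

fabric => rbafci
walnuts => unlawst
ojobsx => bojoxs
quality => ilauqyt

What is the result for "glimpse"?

pmilges

Rule — reverse the string, then move the first 2 characters to the end (rotate left by 2).
"glimpse" → "espmilg" → "pmilges".
(Check on "walnuts": → "stunlaw" → "unlawst" ✓)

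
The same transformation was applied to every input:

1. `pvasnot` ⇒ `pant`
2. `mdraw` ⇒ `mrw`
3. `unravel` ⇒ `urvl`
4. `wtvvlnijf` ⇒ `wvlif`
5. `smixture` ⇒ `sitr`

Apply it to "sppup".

spp

Looking at the pairs, the operation is to keep every other character starting from the first (positions 1st, 3rd, 5th, ...).
On "sppup" that produces "spp".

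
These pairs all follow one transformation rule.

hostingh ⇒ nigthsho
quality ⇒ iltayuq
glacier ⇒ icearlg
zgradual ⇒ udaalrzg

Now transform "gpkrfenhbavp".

Looking at the pairs, the operation is to move the last 3 characters to the front (rotate right by 3), then take characters alternately from the front and the back (1st, last, 2nd, 2nd-last, ...).
"gpkrfenhbavp" → "avpgpkrfenhb" → "abvhpngepfkr".

abvhpngepfkr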